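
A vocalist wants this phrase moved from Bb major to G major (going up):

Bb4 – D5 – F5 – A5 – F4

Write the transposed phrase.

G5 B5 D6 F#6 D5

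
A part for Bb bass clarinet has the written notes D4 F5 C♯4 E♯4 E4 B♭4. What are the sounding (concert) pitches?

The Bb bass clarinet sounds a major ninth below written, so transpose each written note down a major ninth.
D4 → C3
F5 → Eb4
C#4 → B2
E#4 → D#3
E4 → D3
Bb4 → Ab3

C3 Eb4 B2 D#3 D3 Ab3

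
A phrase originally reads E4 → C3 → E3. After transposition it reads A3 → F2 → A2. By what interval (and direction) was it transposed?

down a perfect fifth

From E4 to A3 is 5 letter names — a fifth of some quality.
A3 to E4 is 7 semitones, which makes it a perfect fifth; the second version is lower, so the direction is down.
Checking another pair — E3 → A2 — gives the same interval.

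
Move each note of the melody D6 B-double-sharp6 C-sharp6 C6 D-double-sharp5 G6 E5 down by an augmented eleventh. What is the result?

Ab4 F##5 G4 Gb4 A#3 Db5 Bb3

An augmented eleventh down from D6 gives Ab4.
B##6: an eleventh down reaches F, and 18 semitones makes it F##5.
C#6: an eleventh down reaches G, and 18 semitones makes it G4.
C6 down an augmented eleventh is Gb4.
D##5 down an augmented eleventh is A#3.
G6 down an augmented eleventh is Db5.
An augmented eleventh down from E5 gives Bb3.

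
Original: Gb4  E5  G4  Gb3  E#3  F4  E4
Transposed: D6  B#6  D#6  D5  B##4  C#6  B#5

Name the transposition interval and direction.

up an augmented twelfth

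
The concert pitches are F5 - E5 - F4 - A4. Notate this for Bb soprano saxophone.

G5 F#5 G4 B4

Written C4 sounds as Bb3 on the Bb soprano saxophone, so concert pitches are written a major second up.
F5 becomes G5
E5 becomes F#5
F4 becomes G4
A4 becomes B4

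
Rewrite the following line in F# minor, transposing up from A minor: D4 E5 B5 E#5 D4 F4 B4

From A up to F# is a major sixth; apply that to each pitch.
D4 -> B4
E5 -> C#6
B5 -> G#6
E#5 -> C##6
D4 -> B4
F4 -> D5
B4 -> G#5

B4 C#6 G#6 C##6 B4 D5 G#5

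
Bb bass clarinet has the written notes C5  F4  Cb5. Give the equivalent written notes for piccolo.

Bb2 Eb2 Bbb2

First find concert pitch: the Bb bass clarinet sounds a major ninth below written, so C5 F4 Cb5 sounds Bb3 Eb3 Bbb3.
Then write for piccolo: it sounds a perfect octave above written, so the part must be a perfect octave below concert.
Bb3 → Bb2
Eb3 → Eb2
Bbb3 → Bbb2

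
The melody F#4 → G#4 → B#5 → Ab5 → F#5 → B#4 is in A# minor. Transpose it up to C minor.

Ab4 Bb4 D6 Cbb6 Ab5 D5

From A# up to C is a diminished third; apply that to each pitch.
F#4 to Ab4
G#4 to Bb4
B#5 to D6
Ab5 to Cbb6
F#5 to Ab5
B#4 to D5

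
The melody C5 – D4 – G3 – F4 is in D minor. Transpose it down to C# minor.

From D down to C# is a minor second; apply that to each pitch.
C5 gives B4
D4 gives C#4
G3 gives F#3
F4 gives E4

B4 C#4 F#3 E4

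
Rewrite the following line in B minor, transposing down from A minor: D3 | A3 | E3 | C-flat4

E2 B2 F#2 Db3

A minor to B minor down is a minor seventh, so every note moves down by that interval.
D3 → E2
A3 → B2
E3 → F#2
Cb4 → Db3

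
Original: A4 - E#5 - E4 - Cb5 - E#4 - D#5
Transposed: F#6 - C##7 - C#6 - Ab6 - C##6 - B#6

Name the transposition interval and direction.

up a major thirteenth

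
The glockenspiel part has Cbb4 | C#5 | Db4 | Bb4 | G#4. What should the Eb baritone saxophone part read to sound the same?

Abb7 A#8 Bb7 G8 E#8

First find concert pitch: the glockenspiel sounds a perfect fifteenth above written, so Cbb4 C#5 Db4 Bb4 G#4 sounds Cbb6 C#7 Db6 Bb6 G#6.
Then write for Eb baritone saxophone: it sounds a major thirteenth below written, so the part must be a major thirteenth above concert.
Cbb6 → Abb7
C#7 → A#8
Db6 → Bb7
Bb6 → G8
G#6 → E#8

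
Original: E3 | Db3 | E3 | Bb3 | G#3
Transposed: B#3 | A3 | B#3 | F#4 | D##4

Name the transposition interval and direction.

up an augmented fifth

From E3 to B#3 is 5 letter names — a fifth of some quality.
E3 to B#3 is 8 semitones, which makes it an augmented fifth; the second version is higher, so the direction is up.
Checking another pair — G#3 → D##4 — gives the same interval.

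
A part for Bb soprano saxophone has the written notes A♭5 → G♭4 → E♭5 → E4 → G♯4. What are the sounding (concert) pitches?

Gb5 Fb4 Db5 D4 F#4

The Bb soprano saxophone sounds a major second below written, so transpose each written note down a major second.
Ab5 -> Gb5
Gb4 -> Fb4
Eb5 -> Db5
E4 -> D4
G#4 -> F#4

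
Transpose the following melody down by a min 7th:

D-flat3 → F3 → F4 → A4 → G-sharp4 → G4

Db3 to Eb2
F3 to G2
F4 to G3
A4 to B3
G#4 to A#3
G4 to A3

Eb2 G2 G3 B3 A#3 A3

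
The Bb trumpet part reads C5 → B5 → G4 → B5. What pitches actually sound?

Bb4 A5 F4 A5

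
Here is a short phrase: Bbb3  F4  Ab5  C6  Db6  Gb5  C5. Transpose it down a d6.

D3 A#3 C#5 E#5 F#5 B4 E#4

Bbb3 to D3
F4 to A#3
Ab5 to C#5
C6 to E#5
Db6 to F#5
Gb5 to B4
C5 to E#4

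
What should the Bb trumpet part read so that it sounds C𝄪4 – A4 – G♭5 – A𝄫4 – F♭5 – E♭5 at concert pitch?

Written C4 sounds as Bb3 on the Bb trumpet, so concert pitches are written a major second up.
C##4 gives D##4
A4 gives B4
Gb5 gives Ab5
Abb4 gives Bbb4
Fb5 gives Gb5
Eb5 gives F5

D##4 B4 Ab5 Bbb4 Gb5 F5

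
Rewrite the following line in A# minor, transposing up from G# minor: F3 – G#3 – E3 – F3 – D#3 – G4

G3 A#3 F#3 G3 E#3 A4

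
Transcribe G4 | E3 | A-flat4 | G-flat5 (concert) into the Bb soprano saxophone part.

A4 F#3 Bb4 Ab5

Written C4 sounds as Bb3 on the Bb soprano saxophone, so concert pitches are written a major second up.
G4 to A4
E3 to F#3
Ab4 to Bb4
Gb5 to Ab5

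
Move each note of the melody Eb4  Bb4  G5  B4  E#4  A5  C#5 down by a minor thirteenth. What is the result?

Eb4 becomes G2
Bb4 becomes D3
G5 becomes B3
B4 becomes D#3
E#4 becomes G##2
A5 becomes C#4
C#5 becomes E#3

G2 D3 B3 D#3 G##2 C#4 E#3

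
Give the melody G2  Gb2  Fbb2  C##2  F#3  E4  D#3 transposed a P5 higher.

G2 gives D3
Gb2 gives Db3
Fbb2 gives Cbb3
C##2 gives G##2
F#3 gives C#4
E4 gives B4
D#3 gives A#3

D3 Db3 Cbb3 G##2 C#4 B4 A#3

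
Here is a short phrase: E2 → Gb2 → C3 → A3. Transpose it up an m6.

C3 Ebb3 Ab3 F4

E2: a sixth up reaches C, and 8 semitones makes it C3.
Gb2 up a minor sixth is Ebb3.
C3: a sixth up reaches A, and 8 semitones makes it Ab3.
A3 up a minor sixth is F4.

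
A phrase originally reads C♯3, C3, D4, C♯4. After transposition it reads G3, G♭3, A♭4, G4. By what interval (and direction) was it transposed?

up a diminished fifth

Take the first pair: C#3 → G3. C to G spans 5 letter names, so the interval is some kind of fifth.
C#3 to G3 is 6 semitones, which makes it a diminished fifth; the second version is higher, so the direction is up.
Checking another pair — C#4 → G4 — gives the same interval.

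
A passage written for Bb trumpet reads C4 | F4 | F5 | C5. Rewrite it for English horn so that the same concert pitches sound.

F4 Bb4 Bb5 F5

First find concert pitch: the Bb trumpet sounds a major second below written, so C4 F4 F5 C5 sounds Bb3 Eb4 Eb5 Bb4.
Then write for English horn: it sounds a perfect fifth below written, so the part must be a perfect fifth above concert.
Bb3 → F4
Eb4 → Bb4
Eb5 → Bb5
Bb4 → F5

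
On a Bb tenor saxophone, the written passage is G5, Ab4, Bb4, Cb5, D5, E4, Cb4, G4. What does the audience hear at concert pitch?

F4 Gb3 Ab3 Bbb3 C4 D3 Bbb2 F3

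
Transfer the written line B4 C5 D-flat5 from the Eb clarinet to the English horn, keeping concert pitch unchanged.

A5 Bb5 Cb6

First find concert pitch: the Eb clarinet sounds a minor third above written, so B4 C5 D-flat5 sounds D5 Eb5 Fb5.
Then write for English horn: it sounds a perfect fifth below written, so the part must be a perfect fifth above concert.
D5 → A5
Eb5 → Bb5
Fb5 → Cb6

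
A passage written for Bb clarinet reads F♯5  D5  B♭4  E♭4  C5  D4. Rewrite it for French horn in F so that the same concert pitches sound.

First find concert pitch: the Bb clarinet sounds a major second below written, so F♯5 D5 B♭4 E♭4 C5 D4 sounds E5 C5 Ab4 Db4 Bb4 C4.
Then write for French horn in F: it sounds a perfect fifth below written, so the part must be a perfect fifth above concert.
E5 → B5
C5 → G5
Ab4 → Eb5
Db4 → Ab4
Bb4 → F5
C4 → G4

B5 G5 Eb5 Ab4 F5 G4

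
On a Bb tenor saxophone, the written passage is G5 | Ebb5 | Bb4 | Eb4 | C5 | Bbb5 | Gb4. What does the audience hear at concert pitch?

F4 Dbb4 Ab3 Db3 Bb3 Abb4 Fb3

The Bb tenor saxophone sounds a major ninth below written, so transpose each written note down a major ninth.
G5 → F4
Ebb5 → Dbb4
Bb4 → Ab3
Eb4 → Db3
C5 → Bb3
Bbb5 → Abb4
Gb4 → Fb3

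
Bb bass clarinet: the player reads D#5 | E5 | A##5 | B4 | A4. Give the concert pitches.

Written C4 on the Bb bass clarinet sounds as Bb2, a major ninth lower; apply that shift to every note.
D#5 to C#4
E5 to D4
A##5 to G##4
B4 to A3
A4 to G3

C#4 D4 G##4 A3 G3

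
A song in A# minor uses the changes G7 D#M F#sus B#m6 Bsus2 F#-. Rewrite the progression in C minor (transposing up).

A# minor up to C minor is a diminished third; each chord root moves by that interval while the quality stays the same.
G7: root G up a diminished third → Bbb, giving Bbb7.
D#M: root D# up a diminished third → F, giving FM.
F#sus: root F# up a diminished third → Ab, giving Absus.
B#m6: root B# up a diminished third → D, giving Dm6.
Bsus2: root B up a diminished third → Db, giving Dbsus2.
F#-: root F# up a diminished third → Ab, giving Ab-.

Bbb7 FM Absus Dm6 Dbsus2 Ab-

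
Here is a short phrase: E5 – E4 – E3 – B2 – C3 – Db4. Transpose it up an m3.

G5 G4 G3 D3 Eb3 Fb4

E5 up a minor third is G5.
E4 up a minor third is G4.
E3 up a minor third is G3.
B2 up a minor third is D3.
C3: a third up reaches E, and 3 semitones makes it Eb3.
A minor third up from Db4 gives Fb4.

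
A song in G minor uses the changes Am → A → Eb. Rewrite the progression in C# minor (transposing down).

G minor down to C# minor is a diminished fifth; each chord root moves by that interval while the quality stays the same.
Am: root A down a diminished fifth → D#, giving D#m.
A: root A down a diminished fifth → D#, giving D#.
Eb: root Eb down a diminished fifth → A, giving A.

D#m D# A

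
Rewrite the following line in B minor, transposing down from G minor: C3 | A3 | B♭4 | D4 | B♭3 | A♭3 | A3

G minor to B minor down is a minor sixth, so every note moves down by that interval.
C3 gives E2
A3 gives C#3
Bb4 gives D4
D4 gives F#3
Bb3 gives D3
Ab3 gives C3
A3 gives C#3

E2 C#3 D4 F#3 D3 C3 C#3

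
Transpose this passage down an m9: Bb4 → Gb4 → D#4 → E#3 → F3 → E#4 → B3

A3 F3 C##3 D##2 E2 D##3 A#2

Bb4 to A3
Gb4 to F3
D#4 to C##3
E#3 to D##2
F3 to E2
E#4 to D##3
B3 to A#2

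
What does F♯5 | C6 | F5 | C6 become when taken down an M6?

A major sixth down from F#5 gives A4.
C6 down a major sixth is Eb5.
F5: a sixth down reaches A, and 9 semitones makes it Ab4.
C6: a sixth down reaches E, and 9 semitones makes it Eb5.

A4 Eb5 Ab4 Eb5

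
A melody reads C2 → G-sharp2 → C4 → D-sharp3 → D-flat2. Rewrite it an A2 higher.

C2 to D#2
G#2 to A##2
C4 to D#4
D#3 to E##3
Db2 to E2

D#2 A##2 D#4 E##3 E2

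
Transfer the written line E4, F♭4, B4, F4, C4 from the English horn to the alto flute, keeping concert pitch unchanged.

D4 Ebb4 A4 Eb4 Bb3

First find concert pitch: the English horn sounds a perfect fifth below written, so E4 F♭4 B4 F4 C4 sounds A3 Bbb3 E4 Bb3 F3.
Then write for alto flute: it sounds a perfect fourth below written, so the part must be a perfect fourth above concert.
A3 → D4
Bbb3 → Ebb4
E4 → A4
Bb3 → Eb4
F3 → Bb3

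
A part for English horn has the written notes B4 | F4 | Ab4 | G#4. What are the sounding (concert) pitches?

E4 Bb3 Db4 C#4

The English horn sounds a perfect fifth below written, so transpose each written note down a perfect fifth.
B4 becomes E4
F4 becomes Bb3
Ab4 becomes Db4
G#4 becomes C#4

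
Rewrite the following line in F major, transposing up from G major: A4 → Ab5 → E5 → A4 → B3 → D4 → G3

G5 Gb6 D6 G5 A4 C5 F4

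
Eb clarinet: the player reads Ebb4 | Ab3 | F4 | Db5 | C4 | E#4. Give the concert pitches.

The Eb clarinet sounds a minor third above written, so transpose each written note up a minor third.
Ebb4 → Gbb4
Ab3 → Cb4
F4 → Ab4
Db5 → Fb5
C4 → Eb4
E#4 → G#4

Gbb4 Cb4 Ab4 Fb5 Eb4 G#4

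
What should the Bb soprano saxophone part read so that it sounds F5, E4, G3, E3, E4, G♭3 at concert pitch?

The Bb soprano saxophone sounds a major second below written, so the written part must be a major second above concert — transpose each note up.
F5 to G5
E4 to F#4
G3 to A3
E3 to F#3
E4 to F#4
Gb3 to Ab3

G5 F#4 A3 F#3 F#4 Ab3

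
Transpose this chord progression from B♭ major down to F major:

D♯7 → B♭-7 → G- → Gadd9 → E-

B♭ major down to F major is a perfect fourth; each chord root moves by that interval while the quality stays the same.
D♯7: root D♯ down a perfect fourth → A#, giving A#7.
B♭-7: root B♭ down a perfect fourth → F, giving F-7.
G-: root G down a perfect fourth → D, giving D-.
Gadd9: root G down a perfect fourth → D, giving Dadd9.
E-: root E down a perfect fourth → B, giving B-.

A#7 F-7 D- Dadd9 B-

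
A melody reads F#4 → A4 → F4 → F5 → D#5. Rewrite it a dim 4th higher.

F#4 -> Bb4
A4 -> Db5
F4 -> Bbb4
F5 -> Bbb5
D#5 -> G5

Bb4 Db5 Bbb4 Bbb5 G5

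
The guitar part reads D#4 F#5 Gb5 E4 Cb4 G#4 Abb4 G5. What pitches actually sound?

The guitar sounds a perfect octave below written, so transpose each written note down a perfect octave.
D#4 → D#3
F#5 → F#4
Gb5 → Gb4
E4 → E3
Cb4 → Cb3
G#4 → G#3
Abb4 → Abb3
G5 → G4

D#3 F#4 Gb4 E3 Cb3 G#3 Abb3 G4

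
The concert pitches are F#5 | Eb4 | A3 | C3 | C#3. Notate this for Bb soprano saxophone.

The Bb soprano saxophone sounds a major second below written, so the written part must be a major second above concert — transpose each note up.
F#5 gives G#5
Eb4 gives F4
A3 gives B3
C3 gives D3
C#3 gives D#3

G#5 F4 B3 D3 D#3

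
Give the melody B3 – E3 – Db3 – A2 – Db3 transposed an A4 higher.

E#4 A#3 G3 D#3 G3

An augmented fourth up from B3 gives E#4.
E3: a fourth up reaches A, and 6 semitones makes it A#3.
Db3 up an augmented fourth is G3.
A2 up an augmented fourth is D#3.
Db3 up an augmented fourth is G3.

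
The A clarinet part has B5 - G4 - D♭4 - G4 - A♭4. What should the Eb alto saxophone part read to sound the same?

E#6 C#5 G4 C#5 D5

First find concert pitch: the A clarinet sounds a minor third below written, so B5 G4 D♭4 G4 A♭4 sounds G#5 E4 Bb3 E4 F4.
Then write for Eb alto saxophone: it sounds a major sixth below written, so the part must be a major sixth above concert.
G#5 → E#6
E4 → C#5
Bb3 → G4
E4 → C#5
F4 → D5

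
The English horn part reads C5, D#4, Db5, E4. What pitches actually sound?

F4 G#3 Gb4 A3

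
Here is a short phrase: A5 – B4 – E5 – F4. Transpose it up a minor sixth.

F6 G5 C6 Db5

A5 becomes F6
B4 becomes G5
E5 becomes C6
F4 becomes Db5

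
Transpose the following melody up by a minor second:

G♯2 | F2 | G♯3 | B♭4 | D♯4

A2 Gb2 A3 Cb5 E4

G#2 up a minor second is A2.
A minor second up from F2 gives Gb2.
A minor second up from G#3 gives A3.
Bb4 up a minor second is Cb5.
D#4 up a minor second is E4.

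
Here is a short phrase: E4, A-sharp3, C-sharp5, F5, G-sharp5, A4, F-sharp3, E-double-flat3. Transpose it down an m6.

G#3 C##3 E#4 A4 B#4 C#4 A#2 Gb2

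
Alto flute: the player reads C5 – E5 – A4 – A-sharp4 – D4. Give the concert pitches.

The alto flute sounds a perfect fourth below written, so transpose each written note down a perfect fourth.
C5 → G4
E5 → B4
A4 → E4
A#4 → E#4
D4 → A3

G4 B4 E4 E#4 A3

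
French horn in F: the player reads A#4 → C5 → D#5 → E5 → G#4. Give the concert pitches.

The French horn in F sounds a perfect fifth below written, so transpose each written note down a perfect fifth.
A#4 becomes D#4
C5 becomes F4
D#5 becomes G#4
E5 becomes A4
G#4 becomes C#4

D#4 F4 G#4 A4 C#4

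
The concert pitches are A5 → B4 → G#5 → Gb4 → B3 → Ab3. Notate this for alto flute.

The alto flute sounds a perfect fourth below written, so the written part must be a perfect fourth above concert — transpose each note up.
A5 to D6
B4 to E5
G#5 to C#6
Gb4 to Cb5
B3 to E4
Ab3 to Db4

D6 E5 C#6 Cb5 E4 Db4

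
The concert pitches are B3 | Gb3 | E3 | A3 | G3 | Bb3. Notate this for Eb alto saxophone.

Written C4 sounds as Eb3 on the Eb alto saxophone, so concert pitches are written a major sixth up.
B3 gives G#4
Gb3 gives Eb4
E3 gives C#4
A3 gives F#4
G3 gives E4
Bb3 gives G4

G#4 Eb4 C#4 F#4 E4 G4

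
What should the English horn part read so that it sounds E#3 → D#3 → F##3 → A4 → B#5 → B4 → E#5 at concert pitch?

The English horn sounds a perfect fifth below written, so the written part must be a perfect fifth above concert — transpose each note up.
E#3 gives B#3
D#3 gives A#3
F##3 gives C##4
A4 gives E5
B#5 gives F##6
B4 gives F#5
E#5 gives B#5

B#3 A#3 C##4 E5 F##6 F#5 B#5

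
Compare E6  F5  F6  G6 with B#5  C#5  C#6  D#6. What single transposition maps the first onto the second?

From E6 to B#5 is 4 letter names — a fourth of some quality.
B#5 to E6 is 4 semitones, which makes it a diminished fourth; the second version is lower, so the direction is down.
Checking another pair — G6 → D#6 — gives the same interval.

down a diminished fourth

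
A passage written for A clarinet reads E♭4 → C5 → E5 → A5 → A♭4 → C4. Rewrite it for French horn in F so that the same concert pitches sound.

G4 E5 G#5 C#6 C5 E4

First find concert pitch: the A clarinet sounds a minor third below written, so E♭4 C5 E5 A5 A♭4 C4 sounds C4 A4 C#5 F#5 F4 A3.
Then write for French horn in F: it sounds a perfect fifth below written, so the part must be a perfect fifth above concert.
C4 → G4
A4 → E5
C#5 → G#5
F#5 → C#6
F4 → C5
A3 → E4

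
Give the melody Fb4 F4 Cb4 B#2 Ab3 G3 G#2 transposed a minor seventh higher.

A minor seventh up from Fb4 gives Ebb5.
F4: a seventh up reaches E, and 10 semitones makes it Eb5.
Cb4: a seventh up reaches B, and 10 semitones makes it Bbb4.
B#2 up a minor seventh is A#3.
Ab3: a seventh up reaches G, and 10 semitones makes it Gb4.
A minor seventh up from G3 gives F4.
G#2: a seventh up reaches F, and 10 semitones makes it F#3.

Ebb5 Eb5 Bbb4 A#3 Gb4 F4 F#3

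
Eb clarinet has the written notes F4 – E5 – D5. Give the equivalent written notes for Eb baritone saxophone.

F6 E7 D7

First find concert pitch: the Eb clarinet sounds a minor third above written, so F4 E5 D5 sounds Ab4 G5 F5.
Then write for Eb baritone saxophone: it sounds a major thirteenth below written, so the part must be a major thirteenth above concert.
Ab4 → F6
G5 → E7
F5 → D7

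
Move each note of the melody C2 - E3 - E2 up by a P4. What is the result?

C2: a fourth up reaches F, and 5 semitones makes it F2.
A perfect fourth up from E3 gives A3.
E2 up a perfect fourth is A2.

F2 A3 A2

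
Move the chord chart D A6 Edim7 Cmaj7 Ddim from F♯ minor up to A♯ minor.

F♯ minor up to A♯ minor is a major third; each chord root moves by that interval while the quality stays the same.
D: root D up a major third → F#, giving F#.
A6: root A up a major third → C#, giving C#6.
Edim7: root E up a major third → G#, giving G#dim7.
Cmaj7: root C up a major third → E, giving Emaj7.
Ddim: root D up a major third → F#, giving F#dim.

F# C#6 G#dim7 Emaj7 F#dim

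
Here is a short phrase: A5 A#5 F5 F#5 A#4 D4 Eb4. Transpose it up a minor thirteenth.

A5 up a minor thirteenth is F7.
A#5: a thirteenth up reaches F, and 20 semitones makes it F#7.
F5: a thirteenth up reaches D, and 20 semitones makes it Db7.
A minor thirteenth up from F#5 gives D7.
A minor thirteenth up from A#4 gives F#6.
D4 up a minor thirteenth is Bb5.
Eb4: a thirteenth up reaches C, and 20 semitones makes it Cb6.

F7 F#7 Db7 D7 F#6 Bb5 Cb6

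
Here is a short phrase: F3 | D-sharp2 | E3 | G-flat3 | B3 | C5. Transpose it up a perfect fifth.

F3 gives C4
D#2 gives A#2
E3 gives B3
Gb3 gives Db4
B3 gives F#4
C5 gives G5

C4 A#2 B3 Db4 F#4 G5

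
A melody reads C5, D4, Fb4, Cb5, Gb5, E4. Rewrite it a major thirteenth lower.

C5 gives Eb3
D4 gives F2
Fb4 gives Abb2
Cb5 gives Ebb3
Gb5 gives Bbb3
E4 gives G2

Eb3 F2 Abb2 Ebb3 Bbb3 G2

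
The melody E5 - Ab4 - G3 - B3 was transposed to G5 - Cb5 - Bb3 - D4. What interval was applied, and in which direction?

up a minor third

From E5 to G5 is 3 letter names — a third of some quality.
E5 to G5 is 3 semitones, which makes it a minor third; the second version is higher, so the direction is up.
Checking another pair — B3 → D4 — gives the same interval.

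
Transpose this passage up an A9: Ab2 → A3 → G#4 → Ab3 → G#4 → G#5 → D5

B3 B#4 A##5 B4 A##5 A##6 E#6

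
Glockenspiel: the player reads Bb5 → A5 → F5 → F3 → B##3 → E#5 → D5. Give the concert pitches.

Bb7 A7 F7 F5 B##5 E#7 D7

The glockenspiel sounds a perfect fifteenth above written, so transpose each written note up a perfect fifteenth.
Bb5 -> Bb7
A5 -> A7
F5 -> F7
F3 -> F5
B##3 -> B##5
E#5 -> E#7
D5 -> D7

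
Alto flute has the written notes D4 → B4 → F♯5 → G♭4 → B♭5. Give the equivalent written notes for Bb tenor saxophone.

B4 G#5 D#6 Eb5 G6

First find concert pitch: the alto flute sounds a perfect fourth below written, so D4 B4 F♯5 G♭4 B♭5 sounds A3 F#4 C#5 Db4 F5.
Then write for Bb tenor saxophone: it sounds a major ninth below written, so the part must be a major ninth above concert.
A3 → B4
F#4 → G#5
C#5 → D#6
Db4 → Eb5
F5 → G6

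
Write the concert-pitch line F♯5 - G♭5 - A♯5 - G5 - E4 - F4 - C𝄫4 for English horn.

The English horn sounds a perfect fifth below written, so the written part must be a perfect fifth above concert — transpose each note up.
F#5 -> C#6
Gb5 -> Db6
A#5 -> E#6
G5 -> D6
E4 -> B4
F4 -> C5
Cbb4 -> Gbb4

C#6 Db6 E#6 D6 B4 C5 Gbb4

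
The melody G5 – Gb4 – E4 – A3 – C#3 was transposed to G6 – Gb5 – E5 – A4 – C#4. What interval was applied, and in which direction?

up a perfect octave

Take the first pair: G5 → G6. G to G spans 8 letter names, so the interval is some kind of octave.
G5 to G6 is 12 semitones, which makes it a perfect octave; the second version is higher, so the direction is up.
Checking another pair — C#3 → C#4 — gives the same interval.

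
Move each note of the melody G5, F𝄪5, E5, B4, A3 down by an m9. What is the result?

F#4 E##4 D#4 A#3 G#2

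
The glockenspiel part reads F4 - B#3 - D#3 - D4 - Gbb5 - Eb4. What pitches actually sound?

F6 B#5 D#5 D6 Gbb7 Eb6

The glockenspiel sounds a perfect fifteenth above written, so transpose each written note up a perfect fifteenth.
F4 -> F6
B#3 -> B#5
D#3 -> D#5
D4 -> D6
Gbb5 -> Gbb7
Eb4 -> Eb6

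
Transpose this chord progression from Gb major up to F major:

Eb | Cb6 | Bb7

D Bb6 A7

Gb major up to F major is a major seventh; each chord root moves by that interval while the quality stays the same.
Eb: root Eb up a major seventh → D, giving D.
Cb6: root Cb up a major seventh → Bb, giving Bb6.
Bb7: root Bb up a major seventh → A, giving A7.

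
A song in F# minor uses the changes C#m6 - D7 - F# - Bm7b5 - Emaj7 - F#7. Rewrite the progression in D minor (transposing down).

Am6 Bb7 D Gm7b5 Cmaj7 D7

F# minor down to D minor is a major third; each chord root moves by that interval while the quality stays the same.
C#m6: root C# down a major third → A, giving Am6.
D7: root D down a major third → Bb, giving Bb7.
F#: root F# down a major third → D, giving D.
Bm7b5: root B down a major third → G, giving Gm7b5.
Emaj7: root E down a major third → C, giving Cmaj7.
F#7: root F# down a major third → D, giving D7.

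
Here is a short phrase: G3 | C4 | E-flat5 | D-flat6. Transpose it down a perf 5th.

C3 F3 Ab4 Gb5

G3 gives C3
C4 gives F3
Eb5 gives Ab4
Db6 gives Gb5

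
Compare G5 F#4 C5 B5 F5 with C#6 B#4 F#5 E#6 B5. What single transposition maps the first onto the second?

up an augmented fourth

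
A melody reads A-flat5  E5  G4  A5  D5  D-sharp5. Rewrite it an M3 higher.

Ab5 -> C6
E5 -> G#5
G4 -> B4
A5 -> C#6
D5 -> F#5
D#5 -> F##5

C6 G#5 B4 C#6 F#5 F##5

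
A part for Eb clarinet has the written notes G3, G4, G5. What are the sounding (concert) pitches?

Written C4 on the Eb clarinet sounds as Eb4, a minor third higher; apply that shift to every note.
G3 becomes Bb3
G4 becomes Bb4
G5 becomes Bb5

Bb3 Bb4 Bb5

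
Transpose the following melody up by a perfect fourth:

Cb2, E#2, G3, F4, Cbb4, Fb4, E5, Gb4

Fb2 A#2 C4 Bb4 Fbb4 Bbb4 A5 Cb5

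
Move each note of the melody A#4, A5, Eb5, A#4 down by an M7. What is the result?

A#4 to B3
A5 to Bb4
Eb5 to Fb4
A#4 to B3

B3 Bb4 Fb4 B3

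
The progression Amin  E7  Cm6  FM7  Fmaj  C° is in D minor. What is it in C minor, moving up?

Gmin D7 Bbm6 EbM7 Ebmaj Bb°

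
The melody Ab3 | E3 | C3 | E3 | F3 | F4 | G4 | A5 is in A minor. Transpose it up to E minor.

Eb4 B3 G3 B3 C4 C5 D5 E6

A minor to E minor up is a perfect fifth, so every note moves up by that interval.
Ab3 gives Eb4
E3 gives B3
C3 gives G3
E3 gives B3
F3 gives C4
F4 gives C5
G4 gives D5
A5 gives E6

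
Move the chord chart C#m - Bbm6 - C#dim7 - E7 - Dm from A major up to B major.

D#m Cm6 D#dim7 F#7 Em

A major up to B major is a major second; each chord root moves by that interval while the quality stays the same.
C#m: root C# up a major second → D#, giving D#m.
Bbm6: root Bb up a major second → C, giving Cm6.
C#dim7: root C# up a major second → D#, giving D#dim7.
E7: root E up a major second → F#, giving F#7.
Dm: root D up a major second → E, giving Em.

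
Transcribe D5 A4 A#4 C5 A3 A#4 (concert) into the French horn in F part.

A5 E5 E#5 G5 E4 E#5

Written C4 sounds as F3 on the French horn in F, so concert pitches are written a perfect fifth up.
D5 becomes A5
A4 becomes E5
A#4 becomes E#5
C5 becomes G5
A3 becomes E4
A#4 becomes E#5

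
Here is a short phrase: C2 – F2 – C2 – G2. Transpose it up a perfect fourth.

F2 Bb2 F2 C3

C2: a fourth up reaches F, and 5 semitones makes it F2.
F2 up a perfect fourth is Bb2.
C2 up a perfect fourth is F2.
A perfect fourth up from G2 gives C3.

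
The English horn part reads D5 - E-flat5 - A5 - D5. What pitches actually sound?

Written C4 on the English horn sounds as F3, a perfect fifth lower; apply that shift to every note.
D5 becomes G4
Eb5 becomes Ab4
A5 becomes D5
D5 becomes G4

G4 Ab4 D5 G4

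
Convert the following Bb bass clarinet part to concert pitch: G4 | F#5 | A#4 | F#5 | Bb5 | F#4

F3 E4 G#3 E4 Ab4 E3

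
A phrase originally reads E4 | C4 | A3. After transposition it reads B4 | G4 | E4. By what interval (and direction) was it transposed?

Take the first pair: E4 → B4. E to B spans 5 letter names, so the interval is some kind of fifth.
E4 to B4 is 7 semitones, which makes it a perfect fifth; the second version is higher, so the direction is up.
Checking another pair — A3 → E4 — gives the same interval.

up a perfect fifth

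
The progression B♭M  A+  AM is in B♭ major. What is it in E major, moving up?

B♭ major up to E major is an augmented fourth; each chord root moves by that interval while the quality stays the same.
B♭M: root B♭ up an augmented fourth → E, giving EM.
A+: root A up an augmented fourth → D#, giving D#+.
AM: root A up an augmented fourth → D#, giving D#M.

EM D#+ D#M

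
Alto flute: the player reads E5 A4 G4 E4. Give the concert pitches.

B4 E4 D4 B3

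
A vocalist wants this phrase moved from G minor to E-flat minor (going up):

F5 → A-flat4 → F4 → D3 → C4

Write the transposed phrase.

Db6 Fb5 Db5 Bb3 Ab4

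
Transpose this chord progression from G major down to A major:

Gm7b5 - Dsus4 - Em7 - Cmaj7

Am7b5 Esus4 F#m7 Dmaj7

G major down to A major is a minor seventh; each chord root moves by that interval while the quality stays the same.
Gm7b5: root G down a minor seventh → A, giving Am7b5.
Dsus4: root D down a minor seventh → E, giving Esus4.
Em7: root E down a minor seventh → F#, giving F#m7.
Cmaj7: root C down a minor seventh → D, giving Dmaj7.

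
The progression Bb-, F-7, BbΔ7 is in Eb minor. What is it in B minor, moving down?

F#- C#-7 F#Δ7

Eb minor down to B minor is a diminished fourth; each chord root moves by that interval while the quality stays the same.
Bb-: root Bb down a diminished fourth → F#, giving F#-.
F-7: root F down a diminished fourth → C#, giving C#-7.
BbΔ7: root Bb down a diminished fourth → F#, giving F#Δ7.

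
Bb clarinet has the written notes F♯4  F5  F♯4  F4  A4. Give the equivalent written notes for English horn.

First find concert pitch: the Bb clarinet sounds a major second below written, so F♯4 F5 F♯4 F4 A4 sounds E4 Eb5 E4 Eb4 G4.
Then write for English horn: it sounds a perfect fifth below written, so the part must be a perfect fifth above concert.
E4 → B4
Eb5 → Bb5
E4 → B4
Eb4 → Bb4
G4 → D5

B4 Bb5 B4 Bb4 D5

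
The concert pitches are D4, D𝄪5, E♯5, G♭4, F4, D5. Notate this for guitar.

Written C4 sounds as C3 on the guitar, so concert pitches are written a perfect octave up.
D4 gives D5
D##5 gives D##6
E#5 gives E#6
Gb4 gives Gb5
F4 gives F5
D5 gives D6

D5 D##6 E#6 Gb5 F5 D6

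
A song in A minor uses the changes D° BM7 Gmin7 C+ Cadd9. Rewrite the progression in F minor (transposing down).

A minor down to F minor is a major third; each chord root moves by that interval while the quality stays the same.
D°: root D down a major third → Bb, giving Bb°.
BM7: root B down a major third → G, giving GM7.
Gmin7: root G down a major third → Eb, giving Ebmin7.
C+: root C down a major third → Ab, giving Ab+.
Cadd9: root C down a major third → Ab, giving Abadd9.

Bb° GM7 Ebmin7 Ab+ Abadd9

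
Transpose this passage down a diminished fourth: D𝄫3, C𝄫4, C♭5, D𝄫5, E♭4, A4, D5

Dbb3 becomes Ab2
Cbb4 becomes Gb3
Cb5 becomes G4
Dbb5 becomes Ab4
Eb4 becomes B3
A4 becomes E#4
D5 becomes A#4

Ab2 Gb3 G4 Ab4 B3 E#4 A#4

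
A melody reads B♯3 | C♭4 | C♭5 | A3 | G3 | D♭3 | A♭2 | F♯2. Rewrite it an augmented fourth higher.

E##4 F4 F5 D#4 C#4 G3 D3 B#2

B#3 up an augmented fourth is E##4.
Cb4 up an augmented fourth is F4.
Cb5 up an augmented fourth is F5.
A3 up an augmented fourth is D#4.
An augmented fourth up from G3 gives C#4.
Db3: a fourth up reaches G, and 6 semitones makes it G3.
Ab2: a fourth up reaches D, and 6 semitones makes it D3.
F#2 up an augmented fourth is B#2.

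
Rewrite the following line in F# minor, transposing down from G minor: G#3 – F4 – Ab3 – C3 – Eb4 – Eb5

F##3 E4 G3 B2 D4 D5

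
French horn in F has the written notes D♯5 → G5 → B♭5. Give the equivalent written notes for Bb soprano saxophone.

First find concert pitch: the French horn in F sounds a perfect fifth below written, so D♯5 G5 B♭5 sounds G#4 C5 Eb5.
Then write for Bb soprano saxophone: it sounds a major second below written, so the part must be a major second above concert.
G#4 → A#4
C5 → D5
Eb5 → F5

A#4 D5 F5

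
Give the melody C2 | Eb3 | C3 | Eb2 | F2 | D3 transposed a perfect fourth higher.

C2 -> F2
Eb3 -> Ab3
C3 -> F3
Eb2 -> Ab2
F2 -> Bb2
D3 -> G3

F2 Ab3 F3 Ab2 Bb2 G3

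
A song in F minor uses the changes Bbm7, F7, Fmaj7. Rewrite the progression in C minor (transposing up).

Fm7 C7 Cmaj7

F minor up to C minor is a perfect fifth; each chord root moves by that interval while the quality stays the same.
Bbm7: root Bb up a perfect fifth → F, giving Fm7.
F7: root F up a perfect fifth → C, giving C7.
Fmaj7: root F up a perfect fifth → C, giving Cmaj7.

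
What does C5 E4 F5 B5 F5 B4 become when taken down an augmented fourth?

C5: a fourth down reaches G, and 6 semitones makes it Gb4.
E4 down an augmented fourth is Bb3.
F5: a fourth down reaches C, and 6 semitones makes it Cb5.
B5: a fourth down reaches F, and 6 semitones makes it F5.
An augmented fourth down from F5 gives Cb5.
An augmented fourth down from B4 gives F4.

Gb4 Bb3 Cb5 F5 Cb5 F4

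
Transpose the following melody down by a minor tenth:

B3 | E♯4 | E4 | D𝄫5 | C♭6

G#2 C##3 C#3 Bbb3 Ab4

B3 -> G#2
E#4 -> C##3
E4 -> C#3
Dbb5 -> Bbb3
Cb6 -> Ab4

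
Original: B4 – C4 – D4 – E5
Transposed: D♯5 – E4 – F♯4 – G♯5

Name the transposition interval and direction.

up a major third

From B4 to D#5 is 3 letter names — a third of some quality.
B4 to D#5 is 4 semitones, which makes it a major third; the second version is higher, so the direction is up.
Checking another pair — E5 → G#5 — gives the same interval.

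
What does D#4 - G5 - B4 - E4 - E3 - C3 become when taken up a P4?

G#4 C6 E5 A4 A3 F3

D#4 → G#4
G5 → C6
B4 → E5
E4 → A4
E3 → A3
C3 → F3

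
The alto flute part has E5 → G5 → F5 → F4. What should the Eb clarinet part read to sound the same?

First find concert pitch: the alto flute sounds a perfect fourth below written, so E5 G5 F5 F4 sounds B4 D5 C5 C4.
Then write for Eb clarinet: it sounds a minor third above written, so the part must be a minor third below concert.
B4 → G#4
D5 → B4
C5 → A4
C4 → A3

G#4 B4 A4 A3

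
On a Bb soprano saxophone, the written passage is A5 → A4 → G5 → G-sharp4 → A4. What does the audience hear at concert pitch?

G5 G4 F5 F#4 G4

The Bb soprano saxophone sounds a major second below written, so transpose each written note down a major second.
A5 gives G5
A4 gives G4
G5 gives F5
G#4 gives F#4
A4 gives G4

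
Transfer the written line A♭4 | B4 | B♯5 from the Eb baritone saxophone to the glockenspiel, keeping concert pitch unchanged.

Cb1 D1 D#2

First find concert pitch: the Eb baritone saxophone sounds a major thirteenth below written, so A♭4 B4 B♯5 sounds Cb3 D3 D#4.
Then write for glockenspiel: it sounds a perfect fifteenth above written, so the part must be a perfect fifteenth below concert.
Cb3 → Cb1
D3 → D1
D#4 → D#2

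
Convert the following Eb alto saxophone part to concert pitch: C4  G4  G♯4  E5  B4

Eb3 Bb3 B3 G4 D4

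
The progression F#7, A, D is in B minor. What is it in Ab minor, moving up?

B minor up to Ab minor is a diminished seventh; each chord root moves by that interval while the quality stays the same.
F#7: root F# up a diminished seventh → Eb, giving Eb7.
A: root A up a diminished seventh → Gb, giving Gb.
D: root D up a diminished seventh → Cb, giving Cb.

Eb7 Gb Cb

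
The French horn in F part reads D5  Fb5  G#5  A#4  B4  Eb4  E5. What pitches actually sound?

Written C4 on the French horn in F sounds as F3, a perfect fifth lower; apply that shift to every note.
D5 → G4
Fb5 → Bbb4
G#5 → C#5
A#4 → D#4
B4 → E4
Eb4 → Ab3
E5 → A4

G4 Bbb4 C#5 D#4 E4 Ab3 A4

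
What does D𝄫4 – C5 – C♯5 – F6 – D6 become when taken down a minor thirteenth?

Fb2 E3 E#3 A4 F#4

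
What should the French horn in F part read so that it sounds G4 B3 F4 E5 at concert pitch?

The French horn in F sounds a perfect fifth below written, so the written part must be a perfect fifth above concert — transpose each note up.
G4 → D5
B3 → F#4
F4 → C5
E5 → B5

D5 F#4 C5 B5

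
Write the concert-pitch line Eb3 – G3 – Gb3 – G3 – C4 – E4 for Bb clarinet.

F3 A3 Ab3 A3 D4 F#4

The Bb clarinet sounds a major second below written, so the written part must be a major second above concert — transpose each note up.
Eb3 gives F3
G3 gives A3
Gb3 gives Ab3
G3 gives A3
C4 gives D4
E4 gives F#4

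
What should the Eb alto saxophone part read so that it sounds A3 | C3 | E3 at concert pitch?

Written C4 sounds as Eb3 on the Eb alto saxophone, so concert pitches are written a major sixth up.
A3 -> F#4
C3 -> A3
E3 -> C#4

F#4 A3 C#4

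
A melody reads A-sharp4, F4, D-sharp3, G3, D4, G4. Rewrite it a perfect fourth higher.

D#5 Bb4 G#3 C4 G4 C5

A#4: a fourth up reaches D, and 5 semitones makes it D#5.
F4: a fourth up reaches B, and 5 semitones makes it Bb4.
D#3 up a perfect fourth is G#3.
G3 up a perfect fourth is C4.
D4 up a perfect fourth is G4.
G4: a fourth up reaches C, and 5 semitones makes it C5.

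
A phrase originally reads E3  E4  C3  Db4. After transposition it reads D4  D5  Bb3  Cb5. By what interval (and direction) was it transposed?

up a minor seventh

From E3 to D4 is 7 letter names — a seventh of some quality.
E3 to D4 is 10 semitones, which makes it a minor seventh; the second version is higher, so the direction is up.
Checking another pair — Db4 → Cb5 — gives the same interval.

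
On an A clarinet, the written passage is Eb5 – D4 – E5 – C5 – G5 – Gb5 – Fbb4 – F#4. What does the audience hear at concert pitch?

Written C4 on the A clarinet sounds as A3, a minor third lower; apply that shift to every note.
Eb5 to C5
D4 to B3
E5 to C#5
C5 to A4
G5 to E5
Gb5 to Eb5
Fbb4 to Dbb4
F#4 to D#4

C5 B3 C#5 A4 E5 Eb5 Dbb4 D#4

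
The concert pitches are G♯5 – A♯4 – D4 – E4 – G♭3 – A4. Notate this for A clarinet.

B5 C#5 F4 G4 Bbb3 C5

Written C4 sounds as A3 on the A clarinet, so concert pitches are written a minor third up.
G#5 → B5
A#4 → C#5
D4 → F4
E4 → G4
Gb3 → Bbb3
A4 → C5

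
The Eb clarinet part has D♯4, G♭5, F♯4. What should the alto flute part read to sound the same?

First find concert pitch: the Eb clarinet sounds a minor third above written, so D♯4 G♭5 F♯4 sounds F#4 Bbb5 A4.
Then write for alto flute: it sounds a perfect fourth below written, so the part must be a perfect fourth above concert.
F#4 → B4
Bbb5 → Ebb6
A4 → D5

B4 Ebb6 D5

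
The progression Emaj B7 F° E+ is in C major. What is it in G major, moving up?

Bmaj F#7 C° B+

C major up to G major is a perfect fifth; each chord root moves by that interval while the quality stays the same.
Emaj: root E up a perfect fifth → B, giving Bmaj.
B7: root B up a perfect fifth → F#, giving F#7.
F°: root F up a perfect fifth → C, giving C°.
E+: root E up a perfect fifth → B, giving B+.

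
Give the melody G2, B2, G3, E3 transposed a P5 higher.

D3 F#3 D4 B3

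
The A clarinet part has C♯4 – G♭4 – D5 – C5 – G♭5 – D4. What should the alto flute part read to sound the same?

First find concert pitch: the A clarinet sounds a minor third below written, so C♯4 G♭4 D5 C5 G♭5 D4 sounds A#3 Eb4 B4 A4 Eb5 B3.
Then write for alto flute: it sounds a perfect fourth below written, so the part must be a perfect fourth above concert.
A#3 → D#4
Eb4 → Ab4
B4 → E5
A4 → D5
Eb5 → Ab5
B3 → E4

D#4 Ab4 E5 D5 Ab5 E4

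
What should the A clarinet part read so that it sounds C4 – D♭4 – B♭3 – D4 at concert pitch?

Eb4 Fb4 Db4 F4

The A clarinet sounds a minor third below written, so the written part must be a minor third above concert — transpose each note up.
C4 becomes Eb4
Db4 becomes Fb4
Bb3 becomes Db4
D4 becomes F4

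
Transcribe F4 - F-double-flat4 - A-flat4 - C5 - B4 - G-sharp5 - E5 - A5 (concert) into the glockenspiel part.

F2 Fbb2 Ab2 C3 B2 G#3 E3 A3

The glockenspiel sounds a perfect fifteenth above written, so the written part must be a perfect fifteenth below concert — transpose each note down.
F4 gives F2
Fbb4 gives Fbb2
Ab4 gives Ab2
C5 gives C3
B4 gives B2
G#5 gives G#3
E5 gives E3
A5 gives A3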